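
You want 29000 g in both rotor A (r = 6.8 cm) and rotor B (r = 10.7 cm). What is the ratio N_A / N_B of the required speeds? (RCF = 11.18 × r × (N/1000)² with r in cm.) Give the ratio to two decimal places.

At fixed RCF, N ∝ 1/√r, so N_A/N_B = √(r_B/r_A) = √(10.7/6.8) = √1.573529 = 1.2544.

1.25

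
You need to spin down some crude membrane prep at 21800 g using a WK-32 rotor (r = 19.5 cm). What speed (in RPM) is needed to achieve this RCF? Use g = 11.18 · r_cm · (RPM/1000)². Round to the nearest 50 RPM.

N ≈ 10000 RPM

RCF = 11.18 × r × (N/1000)²
21,800 = 11.18 × 19.5 × (N/1000)²
(N/1000)² = 21,800 / 218.01 = 99.99541
N = 1000 × √99.99541 ≈ 9,999.8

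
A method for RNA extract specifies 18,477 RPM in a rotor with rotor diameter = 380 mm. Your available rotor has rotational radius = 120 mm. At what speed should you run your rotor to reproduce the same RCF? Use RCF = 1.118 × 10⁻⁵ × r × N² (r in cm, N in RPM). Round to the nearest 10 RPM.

Original rotor: r = 380 mm / 2 = 190 mm = 19 cm
RCF = 1.118 × 10⁻⁵ × r × N²
RCF_original = 1.118 × 10⁻⁵ × 19 × (18477)² = 1.118 × 10⁻⁵ × 19 × 341,399,529 ≈ 72,520.1 × g
Your rotor: r = 120 mm = 12.0 cm
72,520.1 = 1.118 × 10⁻⁵ × 12 × N²
N² = 72,520.1 / (13.416 × 10⁻⁵) = 540,549,344
N ≈ √540,549,344 ≈ 23,249.7

23250 RPM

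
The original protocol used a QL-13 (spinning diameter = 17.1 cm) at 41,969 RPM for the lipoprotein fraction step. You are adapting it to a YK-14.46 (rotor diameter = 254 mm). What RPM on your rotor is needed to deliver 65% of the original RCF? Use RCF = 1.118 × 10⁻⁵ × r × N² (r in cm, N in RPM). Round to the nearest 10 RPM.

Original rotor: r = 17.1 / 2 = 8.55 cm
RCF_original = 1.118 × 10⁻⁵ × 8.55 × (41969)² = 1.118 × 10⁻⁵ × 8.55 × 1,761,396,961 ≈ 168,370.2 × g
Target RCF = 0.65 × 168,370.2 ≈ 109,440.6 × g
Your rotor: r = 254 mm / 2 = 127 mm = 12.7 cm
109,440.6 = 1.118 × 10⁻⁵ × 12.7 × N²
N² = 109,440.6 / (14.1986 × 10⁻⁵) = 770,784,444
N ≈ √770,784,444 ≈ 27,763.0

27760 RPM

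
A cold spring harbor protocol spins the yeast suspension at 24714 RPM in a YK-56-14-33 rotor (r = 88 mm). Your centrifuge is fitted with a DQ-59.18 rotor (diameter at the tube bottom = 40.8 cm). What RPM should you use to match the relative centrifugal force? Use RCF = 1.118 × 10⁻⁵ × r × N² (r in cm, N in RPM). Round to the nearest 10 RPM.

Original rotor: r = 88 mm = 8.8 cm
RCF_original = 1.118 × 10⁻⁵ × 8.8 × (24714)² = 1.118 × 10⁻⁵ × 8.8 × 610,781,796 ≈ 60,091.2 × g
Your rotor: r = 40.8 / 2 = 20.4 cm
60,091.2 = 1.118 × 10⁻⁵ × 20.4 × N²
N² = 60,091.2 / (22.8072 × 10⁻⁵) = 263,474,692
N ≈ √263,474,692 ≈ 16,231.9

≈ 16230 RPM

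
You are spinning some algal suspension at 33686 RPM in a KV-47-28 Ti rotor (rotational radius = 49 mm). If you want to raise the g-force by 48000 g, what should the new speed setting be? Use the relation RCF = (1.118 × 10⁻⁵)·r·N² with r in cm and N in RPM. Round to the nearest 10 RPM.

≈ 44840 RPM

r = 49 mm = 4.9 cm
Current RCF = 1.118 × 10⁻⁵ × 4.9 × (33686)² = 1.118 × 10⁻⁵ × 4.9 × 1,134,746,596 ≈ 62,163.7 × g
Target RCF = 62,163.7 + 48,000 = 110,163.7 × g
N² = 110,163.7 / (5.4782 × 10⁻⁵) = 2,010,947,026
N ≈ √2,010,947,026 ≈ 44,843.6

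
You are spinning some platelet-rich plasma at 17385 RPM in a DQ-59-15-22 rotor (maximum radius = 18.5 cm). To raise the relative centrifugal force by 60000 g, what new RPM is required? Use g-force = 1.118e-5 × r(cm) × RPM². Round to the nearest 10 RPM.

Current RCF = 1.118 × 10⁻⁵ × 18.5 × (17385)² = 1.118 × 10⁻⁵ × 18.5 × 302,238,225 ≈ 62,511.9 × g
Target RCF = 62,511.9 + 60,000 = 122,511.9 × g
N² = 122,511.9 / (20.683 × 10⁻⁵) = 592,331,383
N ≈ √592,331,383 ≈ 24,337.9

≈ 24340 RPM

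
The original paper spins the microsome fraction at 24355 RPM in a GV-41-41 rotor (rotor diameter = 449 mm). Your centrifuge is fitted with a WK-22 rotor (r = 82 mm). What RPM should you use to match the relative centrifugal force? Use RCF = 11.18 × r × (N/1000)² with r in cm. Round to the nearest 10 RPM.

≈ 40300 RPM

Original rotor: r = 449 mm / 2 = 224.5 mm = 22.45 cm
RCF_original = 11.18 × 22.45 × (24.355)² = 11.18 × 22.45 × 593.166025 ≈ 148,879.3 × g
Your rotor: r = 82 mm = 8.2 cm
148,879.3 = 11.18 × 8.2 × (N/1000)²
(N/1000)² = 148,879.3 / 91.676 = 1623.972
N = 1000 × √1623.972 ≈ 40,298.5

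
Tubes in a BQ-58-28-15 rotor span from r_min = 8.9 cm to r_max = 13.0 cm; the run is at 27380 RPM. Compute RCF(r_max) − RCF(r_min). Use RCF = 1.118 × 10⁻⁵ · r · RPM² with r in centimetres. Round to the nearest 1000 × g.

ΔRCF ≈ 34000 x g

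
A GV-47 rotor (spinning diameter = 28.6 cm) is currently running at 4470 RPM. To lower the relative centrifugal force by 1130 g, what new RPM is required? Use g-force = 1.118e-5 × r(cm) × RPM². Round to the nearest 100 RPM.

≈ 3600 RPM

r = 28.6 / 2 = 14.3 cm
Current RCF = 1.118 × 10⁻⁵ × 14.3 × (4470)² = 1.118 × 10⁻⁵ × 14.3 × 19,980,900 ≈ 3,194.4 × g
Target RCF = 3,194.4 − 1,130 = 2,064.4 × g
N² = 2,064.4 / (15.9874 × 10⁻⁵) = 12,912,669
N ≈ √12,912,669 ≈ 3,593.4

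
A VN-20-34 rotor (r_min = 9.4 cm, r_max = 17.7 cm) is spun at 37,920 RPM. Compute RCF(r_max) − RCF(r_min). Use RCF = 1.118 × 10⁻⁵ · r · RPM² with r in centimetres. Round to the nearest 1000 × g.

RCF_max = 1.118 × 10⁻⁵ × 17.7 × (37920)² = 1.118 × 10⁻⁵ × 17.7 × 1,437,926,400 ≈ 284,545.5 × g
RCF_min = 1.118 × 10⁻⁵ × 9.4 × (37920)² = 1.118 × 10⁻⁵ × 9.4 × 1,437,926,400 ≈ 151,114.6 × g
ΔRCF = 284,545.5 − 151,114.6 = 133,430.9

ΔRCF ≈ 133000 × g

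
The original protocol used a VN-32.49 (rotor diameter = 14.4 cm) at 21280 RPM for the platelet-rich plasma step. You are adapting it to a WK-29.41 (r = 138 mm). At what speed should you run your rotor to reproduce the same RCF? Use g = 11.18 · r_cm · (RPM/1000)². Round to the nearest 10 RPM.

15370 RPM

Original rotor: r = 14.4 / 2 = 7.2 cm
RCF_original = 11.18 × 7.2 × (21.28)² = 11.18 × 7.2 × 452.8384 ≈ 36,451.7 × g
Your rotor: r = 138 mm = 13.8 cm
36,451.7 = 11.18 × 13.8 × (N/1000)²
(N/1000)² = 36,451.7 / 154.284 = 236.2636
N = 1000 × √236.2636 ≈ 15,370.9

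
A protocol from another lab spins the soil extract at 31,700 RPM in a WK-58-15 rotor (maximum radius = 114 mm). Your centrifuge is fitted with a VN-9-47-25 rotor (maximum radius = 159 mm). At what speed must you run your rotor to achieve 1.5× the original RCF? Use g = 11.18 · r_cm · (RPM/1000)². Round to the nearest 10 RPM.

Original rotor: r = 114 mm = 11.4 cm
RCF_original = 11.18 × 11.4 × (31.7)² = 11.18 × 11.4 × 1,004.89 ≈ 128,075.2 × g
Target RCF = 1.5 × 128,075.2 ≈ 192,112.8 × g
Your rotor: r = 159 mm = 15.9 cm
192,112.8 = 11.18 × 15.9 × (N/1000)²
(N/1000)² = 192,112.8 / 177.762 = 1080.73
N = 1000 × √1080.73 ≈ 32,874.5

≈ 32870 RPM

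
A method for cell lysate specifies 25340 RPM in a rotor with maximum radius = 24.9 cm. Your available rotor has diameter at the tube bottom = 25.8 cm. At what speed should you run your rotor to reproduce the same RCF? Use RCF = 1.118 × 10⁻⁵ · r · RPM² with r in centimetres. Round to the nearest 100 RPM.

RCF = 1.118 × 10⁻⁵ × r × N²
RCF_original = 1.118 × 10⁻⁵ × 24.9 × (25340)² = 1.118 × 10⁻⁵ × 24.9 × 642,115,600 ≈ 178,753.4 × g
Your rotor: r = 25.8 / 2 = 12.9 cm
178,753.4 = 1.118 × 10⁻⁵ × 12.9 × N²
N² = 178,753.4 / (14.4222 × 10⁻⁵) = 1,239,432,264
N ≈ √1,239,432,264 ≈ 35,205.6

35200 RPM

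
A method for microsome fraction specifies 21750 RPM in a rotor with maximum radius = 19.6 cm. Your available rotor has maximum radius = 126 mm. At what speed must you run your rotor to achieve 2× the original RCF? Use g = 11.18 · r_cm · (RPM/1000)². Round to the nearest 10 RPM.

≈ 38360 RPM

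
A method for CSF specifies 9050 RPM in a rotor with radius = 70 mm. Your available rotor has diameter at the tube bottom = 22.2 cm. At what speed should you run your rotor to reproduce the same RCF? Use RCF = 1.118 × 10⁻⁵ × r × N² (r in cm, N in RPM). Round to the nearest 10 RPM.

Original rotor: r = 70 mm = 7.0 cm
RCF_original = 1.118 × 10⁻⁵ × 7 × (9050)² = 1.118 × 10⁻⁵ × 7 × 81,902,500 ≈ 6,409.7 × g
Your rotor: r = 22.2 / 2 = 11.1 cm
6,409.7 = 1.118 × 10⁻⁵ × 11.1 × N²
N² = 6,409.7 / (12.4098 × 10⁻⁵) = 51,650,309
N ≈ √51,650,309 ≈ 7,186.8

≈ 7190 RPM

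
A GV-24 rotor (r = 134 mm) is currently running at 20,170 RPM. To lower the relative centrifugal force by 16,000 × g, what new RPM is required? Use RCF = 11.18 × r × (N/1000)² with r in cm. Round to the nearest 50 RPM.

17300 RPM

r = 134 mm = 13.4 cm
Current RCF = 11.18 × 13.4 × (20.17)² = 11.18 × 13.4 × 406.8289 ≈ 60,947.9 × g
Target RCF = 60,947.9 − 16,000 = 44,947.9 × g
(N/1000)² = 44,947.9 / 149.812 = 300.0287
N = 1000 × √300.0287 ≈ 17,321.3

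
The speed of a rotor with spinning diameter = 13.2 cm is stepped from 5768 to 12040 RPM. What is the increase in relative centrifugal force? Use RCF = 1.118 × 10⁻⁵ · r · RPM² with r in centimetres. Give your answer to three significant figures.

≈ 8240 ×g

r = 13.2 / 2 = 6.6 cm
RCF₁ = 1.118 × 10⁻⁵ × 6.6 × (5768)² = 1.118 × 10⁻⁵ × 6.6 × 33,269,824 ≈ 2,454.9 × g
RCF₂ = 1.118 × 10⁻⁵ × 6.6 × (12040)² = 1.118 × 10⁻⁵ × 6.6 × 144,961,600 ≈ 10,696.4 × g
Increase = 10,696.4 − 2,454.9 = 8,241.5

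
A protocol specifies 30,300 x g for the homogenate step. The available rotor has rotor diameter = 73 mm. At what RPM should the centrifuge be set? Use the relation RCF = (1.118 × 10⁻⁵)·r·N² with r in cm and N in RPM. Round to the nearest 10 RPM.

r = 73 mm / 2 = 36.5 mm = 3.65 cm
RCF = 1.118 × 10⁻⁵ × r × N²
30,300 = 1.118 × 10⁻⁵ × 3.65 × N²
N² = 30,300 / (4.0807 × 10⁻⁵) = 742,519,666
N ≈ √742,519,666 ≈ 27,249.2

N ≈ 27250 RPM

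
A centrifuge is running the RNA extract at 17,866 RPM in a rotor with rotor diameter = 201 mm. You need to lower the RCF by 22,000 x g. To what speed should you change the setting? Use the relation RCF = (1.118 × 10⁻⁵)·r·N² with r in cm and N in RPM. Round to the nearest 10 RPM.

r = 201 mm / 2 = 100.5 mm = 10.05 cm
Current RCF = 1.118 × 10⁻⁵ × 10.05 × (17866)² = 1.118 × 10⁻⁵ × 10.05 × 319,193,956 ≈ 35,864.3 × g
Target RCF = 35,864.3 − 22,000 = 13,864.3 × g
N² = 13,864.3 / (11.2359 × 10⁻⁵) = 123,392,875
N ≈ √123,392,875 ≈ 11,108.2

≈ 11110 RPM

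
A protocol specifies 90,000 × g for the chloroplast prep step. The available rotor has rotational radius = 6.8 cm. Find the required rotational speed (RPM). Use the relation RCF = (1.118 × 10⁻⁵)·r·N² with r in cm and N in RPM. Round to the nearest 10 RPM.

N ≈ 34410 RPM

RCF = 1.118 × 10⁻⁵ × r × N²
90,000 = 1.118 × 10⁻⁵ × 6.8 × N²
N² = 90,000 / (7.6024 × 10⁻⁵) = 1,183,836,683
N ≈ √1,183,836,683 ≈ 34,406.9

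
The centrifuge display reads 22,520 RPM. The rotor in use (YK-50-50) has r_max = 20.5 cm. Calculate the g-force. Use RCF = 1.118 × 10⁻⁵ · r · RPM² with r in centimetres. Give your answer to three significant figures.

RCF ≈ 116000 g

RCF = 1.118 × 10⁻⁵ × r × N²
RCF = 1.118 × 10⁻⁵ × 20.5 × (22520)² = 1.118 × 10⁻⁵ × 20.5 × 507,150,400 ≈ 116,233.8 × g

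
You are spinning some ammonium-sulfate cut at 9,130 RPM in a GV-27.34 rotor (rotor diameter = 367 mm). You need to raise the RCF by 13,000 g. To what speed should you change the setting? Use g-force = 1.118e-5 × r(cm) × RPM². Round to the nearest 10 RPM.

N₂ ≈ 12110 RPM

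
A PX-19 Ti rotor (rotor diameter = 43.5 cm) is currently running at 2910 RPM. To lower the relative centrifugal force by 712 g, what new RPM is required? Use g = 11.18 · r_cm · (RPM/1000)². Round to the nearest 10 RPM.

r = 43.5 / 2 = 21.75 cm
Current RCF = 11.18 × 21.75 × (2.91)² = 11.18 × 21.75 × 8.4681 ≈ 2,059.1 × g
Target RCF = 2,059.1 − 712 = 1,347.1 × g
(N/1000)² = 1,347.1 / 243.165 = 5.53986
N = 1000 × √5.53986 ≈ 2,353.7

2350 RPM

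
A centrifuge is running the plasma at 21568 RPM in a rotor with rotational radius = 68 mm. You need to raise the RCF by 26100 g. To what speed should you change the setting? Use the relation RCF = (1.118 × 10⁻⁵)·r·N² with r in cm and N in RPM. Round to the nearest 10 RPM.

28430 RPM

r = 68 mm = 6.8 cm
Current RCF = 1.118 × 10⁻⁵ × 6.8 × (21568)² = 1.118 × 10⁻⁵ × 6.8 × 465,178,624 ≈ 35,364.7 × g
Target RCF = 35,364.7 + 26,100 = 61,464.7 × g
N² = 61,464.7 / (7.6024 × 10⁻⁵) = 808,490,740
N ≈ √808,490,740 ≈ 28,434.0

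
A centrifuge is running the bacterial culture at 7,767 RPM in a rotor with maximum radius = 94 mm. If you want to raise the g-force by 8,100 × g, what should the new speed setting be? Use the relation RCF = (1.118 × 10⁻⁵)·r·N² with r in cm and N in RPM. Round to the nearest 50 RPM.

≈ 11700 RPM

r = 94 mm = 9.4 cm
Current RCF = 1.118 × 10⁻⁵ × 9.4 × (7767)² = 1.118 × 10⁻⁵ × 9.4 × 60,326,289 ≈ 6,339.8 × g
Target RCF = 6,339.8 + 8,100 = 14,439.8 × g
N² = 14,439.8 / (10.5092 × 10⁻⁵) = 137,401,515
N ≈ √137,401,515 ≈ 11,721.8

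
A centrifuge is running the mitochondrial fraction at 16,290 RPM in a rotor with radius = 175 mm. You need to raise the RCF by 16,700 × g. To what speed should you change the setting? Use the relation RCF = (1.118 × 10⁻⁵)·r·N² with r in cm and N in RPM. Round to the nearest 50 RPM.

r = 175 mm = 17.5 cm
Current RCF = 1.118 × 10⁻⁵ × 17.5 × (16290)² = 1.118 × 10⁻⁵ × 17.5 × 265,364,100 ≈ 51,918.5 × g
Target RCF = 51,918.5 + 16,700 = 68,618.5 × g
N² = 68,618.5 / (19.565 × 10⁻⁵) = 350,720,675
N ≈ √350,720,675 ≈ 18,727.5

18750 RPM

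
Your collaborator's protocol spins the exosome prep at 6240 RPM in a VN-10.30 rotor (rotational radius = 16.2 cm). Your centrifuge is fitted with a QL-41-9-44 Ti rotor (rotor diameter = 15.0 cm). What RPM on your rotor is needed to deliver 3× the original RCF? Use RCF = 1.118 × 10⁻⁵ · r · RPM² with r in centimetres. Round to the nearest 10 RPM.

≈ 15880 RPM

RCF = 1.118 × 10⁻⁵ × r × N²
RCF_original = 1.118 × 10⁻⁵ × 16.2 × (6240)² = 1.118 × 10⁻⁵ × 16.2 × 38,937,600 ≈ 7,052.2 × g
Target RCF = 3 × 7,052.2 ≈ 21,156.6 × g
Your rotor: r = 15.0 / 2 = 7.5 cm
21,156.6 = 1.118 × 10⁻⁵ × 7.5 × N²
N² = 21,156.6 / (8.385 × 10⁻⁵) = 252,314,848
N ≈ √252,314,848 ≈ 15,884.4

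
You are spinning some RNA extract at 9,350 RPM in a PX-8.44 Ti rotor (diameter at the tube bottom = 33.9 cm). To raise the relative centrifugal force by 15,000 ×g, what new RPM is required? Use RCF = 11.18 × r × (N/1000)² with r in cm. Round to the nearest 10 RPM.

r = 33.9 / 2 = 16.95 cm
Current RCF = 11.18 × 16.95 × (9.35)² = 11.18 × 16.95 × 87.4225 ≈ 16,566.7 × g
Target RCF = 16,566.7 + 15,000 = 31,566.7 × g
(N/1000)² = 31,566.7 / 189.501 = 166.578
N = 1000 × √166.578 ≈ 12,906.5

N₂ ≈ 12910 RPM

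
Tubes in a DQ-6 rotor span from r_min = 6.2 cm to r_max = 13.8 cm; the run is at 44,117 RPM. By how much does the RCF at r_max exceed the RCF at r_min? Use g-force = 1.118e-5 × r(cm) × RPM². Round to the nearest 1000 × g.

ΔRCF ≈ 165000 × g

RCF_max = 1.118 × 10⁻⁵ × 13.8 × (44117)² = 1.118 × 10⁻⁵ × 13.8 × 1,946,309,689 ≈ 300,284.4 × g
RCF_min = 1.118 × 10⁻⁵ × 6.2 × (44117)² = 1.118 × 10⁻⁵ × 6.2 × 1,946,309,689 ≈ 134,910.4 × g
ΔRCF = 300,284.4 − 134,910.4 = 165,374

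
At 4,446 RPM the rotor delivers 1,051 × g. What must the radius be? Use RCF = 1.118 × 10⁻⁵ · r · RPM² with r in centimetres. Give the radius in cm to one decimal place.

1051 = 1.118 × 10⁻⁵ × r × (4446)²
r = 1051 / (1.118 × 10⁻⁵ × 19,766,916) = 1051 / 220.9941 ≈ 4.756 cm

≈ 4.8 cm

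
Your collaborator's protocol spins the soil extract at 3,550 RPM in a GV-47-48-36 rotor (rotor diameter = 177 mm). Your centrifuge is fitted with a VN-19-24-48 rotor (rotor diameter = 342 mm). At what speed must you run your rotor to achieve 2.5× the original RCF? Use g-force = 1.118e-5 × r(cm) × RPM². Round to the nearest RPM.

4038 RPM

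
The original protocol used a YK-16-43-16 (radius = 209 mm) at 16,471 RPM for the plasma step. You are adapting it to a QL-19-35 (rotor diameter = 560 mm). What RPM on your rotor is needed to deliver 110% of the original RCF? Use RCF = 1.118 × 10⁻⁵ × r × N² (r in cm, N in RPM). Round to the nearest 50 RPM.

14900 RPM

Original rotor: r = 209 mm = 20.9 cm
RCF_original = 1.118 × 10⁻⁵ × 20.9 × (16471)² = 1.118 × 10⁻⁵ × 20.9 × 271,293,841 ≈ 63,391.1 × g
Target RCF = 1.1 × 63,391.1 ≈ 69,730.2 × g
Your rotor: r = 560 mm / 2 = 280 mm = 28 cm
69,730.2 = 1.118 × 10⁻⁵ × 28 × N²
N² = 69,730.2 / (31.304 × 10⁻⁵) = 222,751,725
N ≈ √222,751,725 ≈ 14,924.9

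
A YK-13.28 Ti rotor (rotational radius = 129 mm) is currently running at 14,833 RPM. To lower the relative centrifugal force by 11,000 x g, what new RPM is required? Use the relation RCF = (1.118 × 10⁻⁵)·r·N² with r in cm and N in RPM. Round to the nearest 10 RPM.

r = 129 mm = 12.9 cm
Current RCF = 1.118 × 10⁻⁵ × 12.9 × (14833)² = 1.118 × 10⁻⁵ × 12.9 × 220,017,889 ≈ 31,731.4 × g
Target RCF = 31,731.4 − 11,000 = 20,731.4 × g
N² = 20,731.4 / (14.4222 × 10⁻⁵) = 143,746,446
N ≈ √143,746,446 ≈ 11,989.4

N₂ ≈ 11990 RPM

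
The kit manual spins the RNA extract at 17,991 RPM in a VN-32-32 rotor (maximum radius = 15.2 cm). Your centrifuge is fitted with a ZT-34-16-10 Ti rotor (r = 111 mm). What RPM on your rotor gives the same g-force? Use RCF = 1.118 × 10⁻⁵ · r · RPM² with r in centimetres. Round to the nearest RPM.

RCF_original = 1.118 × 10⁻⁵ × 15.2 × (17991)² = 1.118 × 10⁻⁵ × 15.2 × 323,676,081 ≈ 55,004.2 × g
Your rotor: r = 111 mm = 11.1 cm
55,004.2 = 1.118 × 10⁻⁵ × 11.1 × N²
N² = 55,004.2 / (12.4098 × 10⁻⁵) = 443,231,962
N ≈ √443,231,962 ≈ 21,053.1

21053 RPM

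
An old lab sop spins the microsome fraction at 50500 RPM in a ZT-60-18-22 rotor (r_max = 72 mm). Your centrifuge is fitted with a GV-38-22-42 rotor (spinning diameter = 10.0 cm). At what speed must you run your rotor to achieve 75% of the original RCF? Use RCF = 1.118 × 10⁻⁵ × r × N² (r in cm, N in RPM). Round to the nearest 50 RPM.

Original rotor: r = 72 mm = 7.2 cm
RCF_original = 1.118 × 10⁻⁵ × 7.2 × (50500)² = 1.118 × 10⁻⁵ × 7.2 × 2,550,250,000 ≈ 205,284.9 × g
Target RCF = 0.75 × 205,284.9 ≈ 153,963.7 × g
Your rotor: r = 10.0 / 2 = 5 cm
153,963.7 = 1.118 × 10⁻⁵ × 5 × N²
N² = 153,963.7 / (5.59 × 10⁻⁵) = 2,754,270,125
N ≈ √2,754,270,125 ≈ 52,481.1

52500 RPM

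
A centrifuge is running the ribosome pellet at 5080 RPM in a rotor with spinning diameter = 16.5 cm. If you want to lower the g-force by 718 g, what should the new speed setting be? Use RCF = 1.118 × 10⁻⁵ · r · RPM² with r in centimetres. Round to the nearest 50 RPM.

≈ 4250 RPM

r = 16.5 / 2 = 8.25 cm
Current RCF = 1.118 × 10⁻⁵ × 8.25 × (5080)² = 1.118 × 10⁻⁵ × 8.25 × 25,806,400 ≈ 2,380.3 × g
Target RCF = 2,380.3 − 718 = 1,662.3 × g
N² = 1,662.3 / (9.2235 × 10⁻⁵) = 18,022,443
N ≈ √18,022,443 ≈ 4,245.3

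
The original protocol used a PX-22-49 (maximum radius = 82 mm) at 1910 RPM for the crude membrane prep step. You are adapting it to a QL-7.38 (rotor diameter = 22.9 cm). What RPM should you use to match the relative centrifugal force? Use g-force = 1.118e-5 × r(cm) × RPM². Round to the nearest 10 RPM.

Original rotor: r = 82 mm = 8.2 cm
RCF_original = 1.118 × 10⁻⁵ × 8.2 × (1910)² = 1.118 × 10⁻⁵ × 8.2 × 3,648,100 ≈ 334.4 × g
Your rotor: r = 22.9 / 2 = 11.45 cm
334.4 = 1.118 × 10⁻⁵ × 11.45 × N²
N² = 334.4 / (12.8011 × 10⁻⁵) = 2,612,276
N ≈ √2,612,276 ≈ 1,616.3

≈ 1620 RPM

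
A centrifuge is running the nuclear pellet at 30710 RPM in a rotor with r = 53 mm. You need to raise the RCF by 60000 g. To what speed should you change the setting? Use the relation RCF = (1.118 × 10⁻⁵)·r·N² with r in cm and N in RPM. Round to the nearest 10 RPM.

r = 53 mm = 5.3 cm
Current RCF = 1.118 × 10⁻⁵ × 5.3 × (30710)² = 1.118 × 10⁻⁵ × 5.3 × 943,104,100 ≈ 55,882.7 × g
Target RCF = 55,882.7 + 60,000 = 115,882.7 × g
N² = 115,882.7 / (5.9254 × 10⁻⁵) = 1,955,694,130
N ≈ √1,955,694,130 ≈ 44,223.2

≈ 44220 RPM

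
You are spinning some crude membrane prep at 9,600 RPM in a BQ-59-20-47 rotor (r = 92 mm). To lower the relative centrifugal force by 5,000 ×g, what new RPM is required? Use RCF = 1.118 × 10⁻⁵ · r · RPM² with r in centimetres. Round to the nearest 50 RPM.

r = 92 mm = 9.2 cm
Current RCF = 1.118 × 10⁻⁵ × 9.2 × (9600)² = 1.118 × 10⁻⁵ × 9.2 × 92,160,000 ≈ 9,479.2 × g
Target RCF = 9,479.2 − 5,000 = 4,479.2 × g
N² = 4,479.2 / (10.2856 × 10⁻⁵) = 43,548,262
N ≈ √43,548,262 ≈ 6,599.1

6600 RPM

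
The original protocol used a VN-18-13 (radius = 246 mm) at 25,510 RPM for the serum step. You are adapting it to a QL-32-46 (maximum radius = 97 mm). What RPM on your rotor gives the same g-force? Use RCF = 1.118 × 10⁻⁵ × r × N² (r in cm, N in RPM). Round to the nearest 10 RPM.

40620 RPM

Original rotor: r = 246 mm = 24.6 cm
RCF = 1.118 × 10⁻⁵ × r × N²
RCF_original = 1.118 × 10⁻⁵ × 24.6 × (25510)² = 1.118 × 10⁻⁵ × 24.6 × 650,760,100 ≈ 178,977.2 × g
Your rotor: r = 97 mm = 9.7 cm
178,977.2 = 1.118 × 10⁻⁵ × 9.7 × N²
N² = 178,977.2 / (10.8446 × 10⁻⁵) = 1,650,380,835
N ≈ √1,650,380,835 ≈ 40,624.9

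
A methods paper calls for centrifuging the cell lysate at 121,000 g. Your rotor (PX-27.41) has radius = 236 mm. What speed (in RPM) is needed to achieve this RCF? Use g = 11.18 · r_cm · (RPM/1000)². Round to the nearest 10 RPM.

21410 RPM

r = 236 mm = 23.6 cm
RCF = 11.18 × r × (N/1000)²
121,000 = 11.18 × 23.6 × (N/1000)²
(N/1000)² = 121,000 / 263.848 = 458.5974
N = 1000 × √458.5974 ≈ 21,414.9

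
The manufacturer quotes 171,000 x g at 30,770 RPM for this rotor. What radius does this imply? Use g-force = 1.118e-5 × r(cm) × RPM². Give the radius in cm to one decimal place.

r ≈ 16.2 cm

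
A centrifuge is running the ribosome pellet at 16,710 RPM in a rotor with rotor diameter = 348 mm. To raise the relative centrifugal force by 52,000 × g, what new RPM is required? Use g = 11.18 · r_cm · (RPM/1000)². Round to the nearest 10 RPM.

r = 348 mm / 2 = 174 mm = 17.4 cm
Current RCF = 11.18 × 17.4 × (16.71)² = 11.18 × 17.4 × 279.2241 ≈ 54,318 × g
Target RCF = 54,318 + 52,000 = 106,318 × g
(N/1000)² = 106,318 / 194.532 = 546.5322
N = 1000 × √546.5322 ≈ 23,378.0

≈ 23380 RPM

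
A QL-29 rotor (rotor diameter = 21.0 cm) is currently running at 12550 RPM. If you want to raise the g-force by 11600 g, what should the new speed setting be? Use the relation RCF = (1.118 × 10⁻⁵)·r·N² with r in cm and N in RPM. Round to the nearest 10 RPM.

16010 RPM

r = 21.0 / 2 = 10.5 cm
Current RCF = 1.118 × 10⁻⁵ × 10.5 × (12550)² = 1.118 × 10⁻⁵ × 10.5 × 157,502,500 ≈ 18,489.2 × g
Target RCF = 18,489.2 + 11,600 = 30,089.2 × g
N² = 30,089.2 / (11.739 × 10⁻⁵) = 256,318,255
N ≈ √256,318,255 ≈ 16,009.9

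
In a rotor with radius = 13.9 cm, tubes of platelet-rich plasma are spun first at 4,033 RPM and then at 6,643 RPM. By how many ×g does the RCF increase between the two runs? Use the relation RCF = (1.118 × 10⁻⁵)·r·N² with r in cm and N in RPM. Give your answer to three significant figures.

RCF₁ = 1.118 × 10⁻⁵ × 13.9 × (4033)² = 1.118 × 10⁻⁵ × 13.9 × 16,265,089 ≈ 2,527.6 × g
RCF₂ = 1.118 × 10⁻⁵ × 13.9 × (6643)² = 1.118 × 10⁻⁵ × 13.9 × 44,129,449 ≈ 6,857.8 × g
Increase = 6,857.8 − 2,527.6 = 4,330.2

4330 ×g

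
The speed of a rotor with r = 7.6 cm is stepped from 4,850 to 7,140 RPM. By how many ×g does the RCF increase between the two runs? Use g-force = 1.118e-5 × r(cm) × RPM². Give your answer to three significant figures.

≈ 2330 ×g

RCF₁ = 1.118 × 10⁻⁵ × 7.6 × (4850)² = 1.118 × 10⁻⁵ × 7.6 × 23,522,500 ≈ 1,998.7 × g
RCF₂ = 1.118 × 10⁻⁵ × 7.6 × (7140)² = 1.118 × 10⁻⁵ × 7.6 × 50,979,600 ≈ 4,331.6 × g
Increase = 4,331.6 − 1,998.7 = 2,332.9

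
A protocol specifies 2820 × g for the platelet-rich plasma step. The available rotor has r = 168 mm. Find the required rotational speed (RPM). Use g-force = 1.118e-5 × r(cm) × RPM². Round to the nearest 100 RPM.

N ≈ 3900 RPM

r = 168 mm = 16.8 cm
RCF = 1.118 × 10⁻⁵ × r × N²
2,820 = 1.118 × 10⁻⁵ × 16.8 × N²
N² = 2,820 / (18.7824 × 10⁻⁵) = 15,014,056
N ≈ √15,014,056 ≈ 3,874.8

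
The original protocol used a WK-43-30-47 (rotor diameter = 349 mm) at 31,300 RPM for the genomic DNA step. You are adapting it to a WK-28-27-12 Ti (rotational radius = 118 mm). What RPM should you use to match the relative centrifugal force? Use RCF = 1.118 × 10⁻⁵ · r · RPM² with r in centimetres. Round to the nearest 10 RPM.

38060 RPM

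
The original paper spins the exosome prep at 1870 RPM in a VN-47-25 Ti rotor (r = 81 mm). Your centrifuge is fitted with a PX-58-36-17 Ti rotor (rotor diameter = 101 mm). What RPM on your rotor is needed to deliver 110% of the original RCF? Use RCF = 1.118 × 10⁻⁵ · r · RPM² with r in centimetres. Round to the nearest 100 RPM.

Original rotor: r = 81 mm = 8.1 cm
RCF_original = 1.118 × 10⁻⁵ × 8.1 × (1870)² = 1.118 × 10⁻⁵ × 8.1 × 3,496,900 ≈ 316.7 × g
Target RCF = 1.1 × 316.7 ≈ 348.4 × g
Your rotor: r = 101 mm / 2 = 50.5 mm = 5.05 cm
348.4 = 1.118 × 10⁻⁵ × 5.05 × N²
N² = 348.4 / (5.6459 × 10⁻⁵) = 6,170,850
N ≈ √6,170,850 ≈ 2,484.1

≈ 2500 RPM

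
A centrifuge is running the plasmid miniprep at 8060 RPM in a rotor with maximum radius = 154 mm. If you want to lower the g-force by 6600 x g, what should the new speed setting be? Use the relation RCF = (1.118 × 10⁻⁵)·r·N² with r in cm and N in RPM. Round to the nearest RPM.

r = 154 mm = 15.4 cm
Current RCF = 1.118 × 10⁻⁵ × 15.4 × (8060)² = 1.118 × 10⁻⁵ × 15.4 × 64,963,600 ≈ 11,184.9 × g
Target RCF = 11,184.9 − 6,600 = 4,584.9 × g
N² = 4,584.9 / (17.2172 × 10⁻⁵) = 26,629,766
N ≈ √26,629,766 ≈ 5,160.4

≈ 5160 RPM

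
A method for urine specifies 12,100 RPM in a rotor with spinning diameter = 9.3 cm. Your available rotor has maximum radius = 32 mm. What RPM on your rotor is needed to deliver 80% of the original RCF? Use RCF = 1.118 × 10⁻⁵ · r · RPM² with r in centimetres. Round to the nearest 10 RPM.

13050 RPM

Original rotor: r = 9.3 / 2 = 4.65 cm
RCF_original = 1.118 × 10⁻⁵ × 4.65 × (12100)² = 1.118 × 10⁻⁵ × 4.65 × 146,410,000 ≈ 7,611.4 × g
Target RCF = 0.8 × 7,611.4 ≈ 6,089.1 × g
Your rotor: r = 32 mm = 3.2 cm
6,089.1 = 1.118 × 10⁻⁵ × 3.2 × N²
N² = 6,089.1 / (3.5776 × 10⁻⁵) = 170,200,693
N ≈ √170,200,693 ≈ 13,046.1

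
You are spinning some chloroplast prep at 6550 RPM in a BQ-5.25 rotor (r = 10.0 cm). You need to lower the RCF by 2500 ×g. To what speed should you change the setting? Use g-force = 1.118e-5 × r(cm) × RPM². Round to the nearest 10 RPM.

Current RCF = 1.118 × 10⁻⁵ × 10 × (6550)² = 1.118 × 10⁻⁵ × 10 × 42,902,500 ≈ 4,796.5 × g
Target RCF = 4,796.5 − 2,500 = 2,296.5 × g
N² = 2,296.5 / (11.18 × 10⁻⁵) = 20,541,145
N ≈ √20,541,145 ≈ 4,532.2

N₂ ≈ 4530 RPM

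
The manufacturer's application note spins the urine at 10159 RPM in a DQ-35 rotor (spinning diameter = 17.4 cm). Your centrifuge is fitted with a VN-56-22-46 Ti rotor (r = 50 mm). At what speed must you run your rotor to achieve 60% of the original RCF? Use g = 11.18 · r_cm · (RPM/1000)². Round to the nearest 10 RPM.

10380 RPM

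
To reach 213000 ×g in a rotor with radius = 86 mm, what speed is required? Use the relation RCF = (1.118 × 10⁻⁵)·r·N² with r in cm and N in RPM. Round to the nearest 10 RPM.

r = 86 mm = 8.6 cm
213,000 = 1.118 × 10⁻⁵ × 8.6 × N²
N² = 213,000 / (9.6148 × 10⁻⁵) = 2,215,334,692
N ≈ √2,215,334,692 ≈ 47,067.3

47070 RPM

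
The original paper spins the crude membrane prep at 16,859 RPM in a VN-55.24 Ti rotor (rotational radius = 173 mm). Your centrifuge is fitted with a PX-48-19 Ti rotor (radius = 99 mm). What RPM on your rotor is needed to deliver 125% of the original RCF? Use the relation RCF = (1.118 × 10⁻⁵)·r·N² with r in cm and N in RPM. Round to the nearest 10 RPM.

24920 RPM

Original rotor: r = 173 mm = 17.3 cm
RCF_original = 1.118 × 10⁻⁵ × 17.3 × (16859)² = 1.118 × 10⁻⁵ × 17.3 × 284,225,881 ≈ 54,973.3 × g
Target RCF = 1.25 × 54,973.3 ≈ 68,716.6 × g
Your rotor: r = 99 mm = 9.9 cm
68,716.6 = 1.118 × 10⁻⁵ × 9.9 × N²
N² = 68,716.6 / (11.0682 × 10⁻⁵) = 620,847,112
N ≈ √620,847,112 ≈ 24,916.8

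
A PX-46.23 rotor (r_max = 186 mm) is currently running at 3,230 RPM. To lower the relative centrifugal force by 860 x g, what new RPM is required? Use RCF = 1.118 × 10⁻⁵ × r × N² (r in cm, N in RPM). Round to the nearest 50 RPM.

r = 186 mm = 18.6 cm
Current RCF = 1.118 × 10⁻⁵ × 18.6 × (3230)² = 1.118 × 10⁻⁵ × 18.6 × 10,432,900 ≈ 2,169.5 × g
Target RCF = 2,169.5 − 860 = 1,309.5 × g
N² = 1,309.5 / (20.7948 × 10⁻⁵) = 6,297,247
N ≈ √6,297,247 ≈ 2,509.4

N₂ ≈ 2500 RPM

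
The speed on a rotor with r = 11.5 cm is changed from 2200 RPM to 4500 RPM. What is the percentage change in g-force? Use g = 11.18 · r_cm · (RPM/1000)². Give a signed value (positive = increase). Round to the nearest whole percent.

+318%

RCF ∝ N², so the ratio is (4500/2200)² = (2.045455)² = 4.1839.
Change = 4.1839 − 1 = +3.1839 → +318.4%.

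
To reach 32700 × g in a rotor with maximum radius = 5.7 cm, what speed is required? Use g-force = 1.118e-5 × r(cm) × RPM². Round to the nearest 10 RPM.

32,700 = 1.118 × 10⁻⁵ × 5.7 × N²
N² = 32,700 / (6.3726 × 10⁻⁵) = 513,134,356
N ≈ √513,134,356 ≈ 22,652.5

22650 RPM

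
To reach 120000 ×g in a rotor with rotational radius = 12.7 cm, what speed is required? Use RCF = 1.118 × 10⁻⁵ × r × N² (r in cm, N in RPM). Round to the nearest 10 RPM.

N ≈ 29070 RPM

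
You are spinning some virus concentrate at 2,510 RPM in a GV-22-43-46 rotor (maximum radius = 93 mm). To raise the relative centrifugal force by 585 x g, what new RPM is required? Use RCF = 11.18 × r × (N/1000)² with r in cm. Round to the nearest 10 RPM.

3450 RPM

r = 93 mm = 9.3 cm
Current RCF = 11.18 × 9.3 × (2.51)² = 11.18 × 9.3 × 6.3001 ≈ 655 × g
Target RCF = 655 + 585 = 1,240 × g
(N/1000)² = 1,240 / 103.974 = 11.92606
N = 1000 × √11.92606 ≈ 3,453.4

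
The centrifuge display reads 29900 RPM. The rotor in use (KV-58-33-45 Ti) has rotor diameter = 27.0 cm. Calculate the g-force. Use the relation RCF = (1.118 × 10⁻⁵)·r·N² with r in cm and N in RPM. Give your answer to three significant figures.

135000 x g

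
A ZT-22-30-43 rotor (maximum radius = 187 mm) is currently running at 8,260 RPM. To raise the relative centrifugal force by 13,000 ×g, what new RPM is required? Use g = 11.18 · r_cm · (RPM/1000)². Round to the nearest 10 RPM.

N₂ ≈ 11420 RPM

r = 187 mm = 18.7 cm
Current RCF = 11.18 × 18.7 × (8.26)² = 11.18 × 18.7 × 68.2276 ≈ 14,264.1 × g
Target RCF = 14,264.1 + 13,000 = 27,264.1 × g
(N/1000)² = 27,264.1 / 209.066 = 130.4091
N = 1000 × √130.4091 ≈ 11,419.7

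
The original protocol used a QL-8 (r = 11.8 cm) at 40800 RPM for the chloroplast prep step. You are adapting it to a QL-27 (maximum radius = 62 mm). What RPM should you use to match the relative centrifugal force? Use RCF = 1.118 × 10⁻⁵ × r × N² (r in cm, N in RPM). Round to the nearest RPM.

56287 RPM

RCF_original = 1.118 × 10⁻⁵ × 11.8 × (40800)² = 1.118 × 10⁻⁵ × 11.8 × 1,664,640,000 ≈ 219,606 × g
Your rotor: r = 62 mm = 6.2 cm
219,606 = 1.118 × 10⁻⁵ × 6.2 × N²
N² = 219,606 / (6.9316 × 10⁻⁵) = 3,168,186,277
N ≈ √3,168,186,277 ≈ 56,286.6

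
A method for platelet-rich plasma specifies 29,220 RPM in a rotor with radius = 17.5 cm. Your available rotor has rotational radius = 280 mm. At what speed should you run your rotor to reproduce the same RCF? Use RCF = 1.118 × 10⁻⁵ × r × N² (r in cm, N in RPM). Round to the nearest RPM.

≈ 23100 RPM

RCF_original = 1.118 × 10⁻⁵ × 17.5 × (29220)² = 1.118 × 10⁻⁵ × 17.5 × 853,808,400 ≈ 167,047.6 × g
Your rotor: r = 280 mm = 28.0 cm
167,047.6 = 1.118 × 10⁻⁵ × 28 × N²
N² = 167,047.6 / (31.304 × 10⁻⁵) = 533,630,207
N ≈ √533,630,207 ≈ 23,100.4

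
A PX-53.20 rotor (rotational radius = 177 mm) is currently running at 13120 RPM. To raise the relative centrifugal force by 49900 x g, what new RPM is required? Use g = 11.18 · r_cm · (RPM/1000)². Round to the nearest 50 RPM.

N₂ ≈ 20600 RPM

r = 177 mm = 17.7 cm
Current RCF = 11.18 × 17.7 × (13.12)² = 11.18 × 17.7 × 172.1344 ≈ 34,063 × g
Target RCF = 34,063 + 49,900 = 83,963 × g
(N/1000)² = 83,963 / 197.886 = 424.2998
N = 1000 × √424.2998 ≈ 20,598.5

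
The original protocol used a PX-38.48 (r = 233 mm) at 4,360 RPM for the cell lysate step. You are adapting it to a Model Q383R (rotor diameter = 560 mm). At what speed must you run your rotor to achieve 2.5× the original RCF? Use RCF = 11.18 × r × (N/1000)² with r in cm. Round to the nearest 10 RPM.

≈ 6290 RPM

Original rotor: r = 233 mm = 23.3 cm
RCF = 11.18 × r × (N/1000)²
RCF_original = 11.18 × 23.3 × (4.36)² = 11.18 × 23.3 × 19.0096 ≈ 4,951.9 × g
Target RCF = 2.5 × 4,951.9 ≈ 12,379.8 × g
Your rotor: r = 560 mm / 2 = 280 mm = 28 cm
12,379.8 = 11.18 × 28 × (N/1000)²
(N/1000)² = 12,379.8 / 313.04 = 39.54702
N = 1000 × √39.54702 ≈ 6,288.6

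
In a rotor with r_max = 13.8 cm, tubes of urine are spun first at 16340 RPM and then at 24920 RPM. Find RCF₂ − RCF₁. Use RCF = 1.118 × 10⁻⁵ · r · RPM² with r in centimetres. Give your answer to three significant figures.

≈ 54600 g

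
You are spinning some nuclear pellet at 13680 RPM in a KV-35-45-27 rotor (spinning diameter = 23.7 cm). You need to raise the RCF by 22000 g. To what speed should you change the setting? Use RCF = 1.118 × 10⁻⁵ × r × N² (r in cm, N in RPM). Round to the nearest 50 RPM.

≈ 18800 RPM

r = 23.7 / 2 = 11.85 cm
Current RCF = 1.118 × 10⁻⁵ × 11.85 × (13680)² = 1.118 × 10⁻⁵ × 11.85 × 187,142,400 ≈ 24,793.2 × g
Target RCF = 24,793.2 + 22,000 = 46,793.2 × g
N² = 46,793.2 / (13.2483 × 10⁻⁵) = 353,201,543
N ≈ √353,201,543 ≈ 18,793.7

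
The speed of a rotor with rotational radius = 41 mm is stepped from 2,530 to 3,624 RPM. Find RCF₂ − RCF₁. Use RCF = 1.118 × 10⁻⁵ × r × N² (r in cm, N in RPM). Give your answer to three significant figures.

≈ 309 g

r = 41 mm = 4.1 cm
RCF₁ = 1.118 × 10⁻⁵ × 4.1 × (2530)² = 1.118 × 10⁻⁵ × 4.1 × 6,400,900 ≈ 293.4 × g
RCF₂ = 1.118 × 10⁻⁵ × 4.1 × (3624)² = 1.118 × 10⁻⁵ × 4.1 × 13,133,376 ≈ 602 × g
Increase = 602 − 293.4 = 308.6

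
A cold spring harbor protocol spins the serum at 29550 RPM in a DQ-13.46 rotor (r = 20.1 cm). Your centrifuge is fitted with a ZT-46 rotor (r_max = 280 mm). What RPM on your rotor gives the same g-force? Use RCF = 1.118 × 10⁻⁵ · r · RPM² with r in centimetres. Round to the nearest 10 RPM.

RCF_original = 1.118 × 10⁻⁵ × 20.1 × (29550)² = 1.118 × 10⁻⁵ × 20.1 × 873,202,500 ≈ 196,224.3 × g
Your rotor: r = 280 mm = 28.0 cm
196,224.3 = 1.118 × 10⁻⁵ × 28 × N²
N² = 196,224.3 / (31.304 × 10⁻⁵) = 626,834,590
N ≈ √626,834,590 ≈ 25,036.7

≈ 25040 RPM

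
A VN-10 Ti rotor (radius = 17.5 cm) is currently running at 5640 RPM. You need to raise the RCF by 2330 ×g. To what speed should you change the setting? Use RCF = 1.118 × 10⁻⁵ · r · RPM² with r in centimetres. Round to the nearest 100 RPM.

N₂ ≈ 6600 RPM

Current RCF = 1.118 × 10⁻⁵ × 17.5 × (5640)² = 1.118 × 10⁻⁵ × 17.5 × 31,809,600 ≈ 6,223.5 × g
Target RCF = 6,223.5 + 2,330 = 8,553.5 × g
N² = 8,553.5 / (19.565 × 10⁻⁵) = 43,718,375
N ≈ √43,718,375 ≈ 6,612.0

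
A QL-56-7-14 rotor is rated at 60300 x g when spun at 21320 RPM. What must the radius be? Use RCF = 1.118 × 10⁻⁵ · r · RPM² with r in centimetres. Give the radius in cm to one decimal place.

r ≈ 11.9 cm

60300 = 1.118 × 10⁻⁵ × r × (21320)²
r = 60300 / (1.118 × 10⁻⁵ × 454,542,400) = 60300 / 5081.784 ≈ 11.866 cm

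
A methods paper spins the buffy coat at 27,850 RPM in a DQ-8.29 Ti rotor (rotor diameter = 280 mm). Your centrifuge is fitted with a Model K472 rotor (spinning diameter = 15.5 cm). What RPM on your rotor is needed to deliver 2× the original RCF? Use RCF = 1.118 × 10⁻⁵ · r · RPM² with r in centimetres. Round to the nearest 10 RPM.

Original rotor: r = 280 mm / 2 = 140 mm = 14 cm
RCF_original = 1.118 × 10⁻⁵ × 14 × (27850)² = 1.118 × 10⁻⁵ × 14 × 775,622,500 ≈ 121,400.4 × g
Target RCF = 2 × 121,400.4 ≈ 242,800.8 × g
Your rotor: r = 15.5 / 2 = 7.75 cm
242,800.8 = 1.118 × 10⁻⁵ × 7.75 × N²
N² = 242,800.8 / (8.6645 × 10⁻⁵) = 2,802,248,254
N ≈ √2,802,248,254 ≈ 52,936.3

52940 RPM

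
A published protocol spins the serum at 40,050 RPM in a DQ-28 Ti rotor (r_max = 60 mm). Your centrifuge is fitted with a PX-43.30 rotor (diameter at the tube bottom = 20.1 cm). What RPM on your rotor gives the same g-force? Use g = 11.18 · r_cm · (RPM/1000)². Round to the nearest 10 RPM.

30950 RPM

Original rotor: r = 60 mm = 6.0 cm
RCF_original = 11.18 × 6 × (40.05)² = 11.18 × 6 × 1,604.0025 ≈ 107,596.5 × g
Your rotor: r = 20.1 / 2 = 10.05 cm
107,596.5 = 11.18 × 10.05 × (N/1000)²
(N/1000)² = 107,596.5 / 112.359 = 957.6135
N = 1000 × √957.6135 ≈ 30,945.3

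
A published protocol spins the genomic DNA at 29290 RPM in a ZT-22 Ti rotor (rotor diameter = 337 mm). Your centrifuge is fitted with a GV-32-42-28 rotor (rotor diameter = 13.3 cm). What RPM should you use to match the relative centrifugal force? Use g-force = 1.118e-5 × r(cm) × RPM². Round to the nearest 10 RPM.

46620 RPM

Original rotor: r = 337 mm / 2 = 168.5 mm = 16.85 cm
RCF_original = 1.118 × 10⁻⁵ × 16.85 × (29290)² = 1.118 × 10⁻⁵ × 16.85 × 857,904,100 ≈ 161,614.5 × g
Your rotor: r = 13.3 / 2 = 6.65 cm
161,614.5 = 1.118 × 10⁻⁵ × 6.65 × N²
N² = 161,614.5 / (7.4347 × 10⁻⁵) = 2,173,786,434
N ≈ √2,173,786,434 ≈ 46,623.9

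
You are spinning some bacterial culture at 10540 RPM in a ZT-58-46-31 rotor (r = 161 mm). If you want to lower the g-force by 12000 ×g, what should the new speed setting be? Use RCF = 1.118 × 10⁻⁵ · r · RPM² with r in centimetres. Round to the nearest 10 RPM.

≈ 6670 RPM

r = 161 mm = 16.1 cm
Current RCF = 1.118 × 10⁻⁵ × 16.1 × (10540)² = 1.118 × 10⁻⁵ × 16.1 × 111,091,600 ≈ 19,996.3 × g
Target RCF = 19,996.3 − 12,000 = 7,996.3 × g
N² = 7,996.3 / (17.9998 × 10⁻⁵) = 44,424,382
N ≈ √44,424,382 ≈ 6,665.2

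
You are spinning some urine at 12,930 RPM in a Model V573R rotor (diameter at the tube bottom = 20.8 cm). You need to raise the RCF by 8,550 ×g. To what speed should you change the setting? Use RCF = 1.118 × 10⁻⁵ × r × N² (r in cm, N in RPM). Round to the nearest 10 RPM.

N₂ ≈ 15520 RPM

r = 20.8 / 2 = 10.4 cm
Current RCF = 1.118 × 10⁻⁵ × 10.4 × (12930)² = 1.118 × 10⁻⁵ × 10.4 × 167,184,900 ≈ 19,438.9 × g
Target RCF = 19,438.9 + 8,550 = 27,988.9 × g
N² = 27,988.9 / (11.6272 × 10⁻⁵) = 240,719,176
N ≈ √240,719,176 ≈ 15,515.1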